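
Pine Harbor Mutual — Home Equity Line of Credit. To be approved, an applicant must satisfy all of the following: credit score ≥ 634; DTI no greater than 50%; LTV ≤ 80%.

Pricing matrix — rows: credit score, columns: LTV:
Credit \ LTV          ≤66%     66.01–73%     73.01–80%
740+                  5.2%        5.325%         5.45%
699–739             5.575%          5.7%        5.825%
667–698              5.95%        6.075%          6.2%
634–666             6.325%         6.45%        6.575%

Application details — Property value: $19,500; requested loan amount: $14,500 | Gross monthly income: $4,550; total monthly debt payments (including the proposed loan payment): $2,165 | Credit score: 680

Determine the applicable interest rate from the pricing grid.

6.2%

Credit score 680 ≥ 634; DTI = 2,165/4,550 = 47.6% ≤ 50%
Loan-to-value = 14,500/19,500 = 74.4% — pass (80% max)
Score 680 is in the 667–698 band; LTV 74.4% is in the 73.01–80% band → 6.2%.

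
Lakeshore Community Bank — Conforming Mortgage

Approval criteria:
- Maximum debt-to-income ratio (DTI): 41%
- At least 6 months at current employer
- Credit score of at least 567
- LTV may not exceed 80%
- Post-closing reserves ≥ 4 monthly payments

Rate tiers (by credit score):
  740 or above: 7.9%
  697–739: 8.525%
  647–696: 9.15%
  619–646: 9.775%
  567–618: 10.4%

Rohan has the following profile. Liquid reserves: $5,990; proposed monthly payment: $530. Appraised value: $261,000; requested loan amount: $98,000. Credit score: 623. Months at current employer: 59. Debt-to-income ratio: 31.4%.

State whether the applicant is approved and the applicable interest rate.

Credit score 623 ≥ 567 (meets minimum)
Debt-to-income 31.4% vs 41% cap — pass
Reserves: 5,990 ÷ 530 = 11.3 months (meets 4-month minimum)
Loan-to-value = 98,000/261,000 = 37.5% — pass (80% max)
Employment 59 ≥ 6 months
All requirements met. Score 623 falls in the 619–646 tier → 9.775%.

Approved at 9.775%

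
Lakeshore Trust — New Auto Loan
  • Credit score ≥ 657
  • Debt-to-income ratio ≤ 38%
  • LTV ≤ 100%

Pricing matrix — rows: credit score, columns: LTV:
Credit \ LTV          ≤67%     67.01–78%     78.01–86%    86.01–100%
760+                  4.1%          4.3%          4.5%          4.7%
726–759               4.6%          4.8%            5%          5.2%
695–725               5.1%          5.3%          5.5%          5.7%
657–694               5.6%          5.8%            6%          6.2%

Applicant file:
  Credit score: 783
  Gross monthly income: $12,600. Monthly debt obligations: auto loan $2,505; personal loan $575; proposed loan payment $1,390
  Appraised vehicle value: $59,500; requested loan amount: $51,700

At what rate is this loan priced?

4.7%

Credit score 783 ≥ 657; Total monthly debts = (2,505 + 575 + 1,390) = 4,470. DTI: 4,470 ÷ 12,600 = 35.5%, within the 38% cap
LTV = 51,700/59,500 = 86.9% ≤ 100%
Credit 783 → row 760+; LTV 86.9% → column 86.01–100%. Grid cell → 4.7%.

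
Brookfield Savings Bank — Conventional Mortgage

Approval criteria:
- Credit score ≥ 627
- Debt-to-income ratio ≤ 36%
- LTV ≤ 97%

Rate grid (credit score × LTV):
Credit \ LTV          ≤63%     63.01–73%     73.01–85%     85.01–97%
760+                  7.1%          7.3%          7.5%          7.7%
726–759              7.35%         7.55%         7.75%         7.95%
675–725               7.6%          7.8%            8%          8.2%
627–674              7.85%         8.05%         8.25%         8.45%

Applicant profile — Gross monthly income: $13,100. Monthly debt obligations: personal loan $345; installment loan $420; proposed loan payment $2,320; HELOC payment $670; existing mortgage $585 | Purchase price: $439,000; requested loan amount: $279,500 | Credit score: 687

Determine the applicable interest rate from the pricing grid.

7.8%

Credit score 687 ≥ 627; Total monthly debts = (345 + 420 + 2,320 + 670 + 585) = 4,340. DTI: 4,340 ÷ 13,100 = 33.1%, within the 36% cap
Loan-to-value = 279,500/439,000 = 63.7% — pass (97% max)
Score 687 is in the 675–725 band; LTV 63.7% is in the 63.01–73% band → 7.8%.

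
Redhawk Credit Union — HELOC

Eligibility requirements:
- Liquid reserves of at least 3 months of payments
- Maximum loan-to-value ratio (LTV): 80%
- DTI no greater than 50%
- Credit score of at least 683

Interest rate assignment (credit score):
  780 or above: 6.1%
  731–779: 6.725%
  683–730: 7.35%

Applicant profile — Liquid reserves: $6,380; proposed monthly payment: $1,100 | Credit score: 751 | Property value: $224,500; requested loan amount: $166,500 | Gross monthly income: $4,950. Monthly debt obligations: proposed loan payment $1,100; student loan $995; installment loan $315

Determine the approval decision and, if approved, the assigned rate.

Credit score 751 ≥ 683 (meets minimum)
Total monthly debts = (1,100 + 995 + 315) = 2,410. Debt-to-income = 2,410/4,950 = 48.7% — meets 50% limit
Reserves = 6,380/1,100 = 5.8 months ≥ 3
LTV = 166,500/224,500 = 74.2% ≤ 80%
All requirements met. Score 751 falls in the 731–779 tier → 6.725%.

Approved at 6.725%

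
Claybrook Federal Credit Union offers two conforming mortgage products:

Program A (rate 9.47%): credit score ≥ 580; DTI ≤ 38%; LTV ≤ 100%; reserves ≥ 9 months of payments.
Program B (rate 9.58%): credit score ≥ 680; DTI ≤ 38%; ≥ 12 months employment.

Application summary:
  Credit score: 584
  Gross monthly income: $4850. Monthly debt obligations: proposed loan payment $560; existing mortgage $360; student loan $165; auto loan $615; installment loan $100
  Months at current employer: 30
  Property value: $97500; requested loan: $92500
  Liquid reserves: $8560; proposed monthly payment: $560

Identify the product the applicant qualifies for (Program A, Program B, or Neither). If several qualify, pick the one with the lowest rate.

Total debts = (560 + 360 + 165 + 615 + 100) = 1,800; DTI = 1,800/4,850 = 37.1%.
LTV = 92,500/97,500 = 94.9%.
Reserves = 8,560/560 = 15.3 months.
Program A: score 584 ≥ 580; DTI 37.1% ≤ 38%; LTV 94.9% ≤ 100%; reserves 15.3 ≥ 9 mo → qualifies.
Program B: score 584 < 680; DTI 37.1% ≤ 38%; employment 30 ≥ 12 mo → does not qualify.

Program A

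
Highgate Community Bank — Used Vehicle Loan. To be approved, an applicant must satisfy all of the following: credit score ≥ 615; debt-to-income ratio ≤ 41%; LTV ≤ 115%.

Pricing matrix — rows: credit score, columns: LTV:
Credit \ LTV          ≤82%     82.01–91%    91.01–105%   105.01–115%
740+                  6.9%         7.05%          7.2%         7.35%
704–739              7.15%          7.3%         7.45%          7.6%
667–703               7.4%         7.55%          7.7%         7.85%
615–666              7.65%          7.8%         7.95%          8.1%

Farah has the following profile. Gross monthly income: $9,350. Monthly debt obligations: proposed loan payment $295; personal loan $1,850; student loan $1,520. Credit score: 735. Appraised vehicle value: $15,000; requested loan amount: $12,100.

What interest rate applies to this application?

7.15%

Credit score 735 ≥ 615; Total monthly debts = (295 + 1,850 + 1,520) = 3,665. Debt-to-income = 3,665/9,350 = 39.2% — meets 41% limit
Loan-to-value = 12,100/15,000 = 80.7% — pass (115% max)
Credit 735 → row 704–739; LTV 80.7% → column ≤82%. Grid cell → 7.15%.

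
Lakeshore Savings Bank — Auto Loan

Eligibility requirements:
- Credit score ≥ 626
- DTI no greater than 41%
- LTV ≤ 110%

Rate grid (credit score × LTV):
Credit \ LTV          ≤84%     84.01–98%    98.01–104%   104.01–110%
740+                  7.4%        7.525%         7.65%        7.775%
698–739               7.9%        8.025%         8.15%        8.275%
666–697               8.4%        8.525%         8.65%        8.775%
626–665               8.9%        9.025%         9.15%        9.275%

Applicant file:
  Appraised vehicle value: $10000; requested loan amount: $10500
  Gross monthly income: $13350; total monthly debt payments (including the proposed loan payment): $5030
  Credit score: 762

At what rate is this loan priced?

Credit score 762 ≥ 626; DTI: 5,030 ÷ 13,350 = 37.7%, within the 41% cap
LTV: 10,500 ÷ 10,000 = 105%, within 110% cap
Score 762 is in the 740+ band; LTV 105% is in the 104.01–110% band → 7.775%.

7.775%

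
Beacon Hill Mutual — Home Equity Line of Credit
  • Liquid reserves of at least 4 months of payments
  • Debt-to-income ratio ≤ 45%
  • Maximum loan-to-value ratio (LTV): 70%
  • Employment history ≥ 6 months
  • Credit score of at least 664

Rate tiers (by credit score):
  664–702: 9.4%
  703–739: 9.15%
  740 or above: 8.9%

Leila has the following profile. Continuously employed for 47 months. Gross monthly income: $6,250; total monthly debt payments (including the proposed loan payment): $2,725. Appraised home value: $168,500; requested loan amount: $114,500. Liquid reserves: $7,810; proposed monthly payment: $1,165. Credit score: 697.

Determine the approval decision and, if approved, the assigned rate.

Credit score 697 ≥ 664 (meets minimum)
DTI: 2,725 ÷ 6,250 = 43.6%, within the 45% cap
LTV: 114,500 ÷ 168,500 = 68%, within 70% cap
Employment 47 ≥ 6 months
Reserves = 7,810/1,165 = 6.7 months ≥ 4
All requirements met. Score 697 falls in the 664–702 tier → 9.4%.

Approved at 9.4%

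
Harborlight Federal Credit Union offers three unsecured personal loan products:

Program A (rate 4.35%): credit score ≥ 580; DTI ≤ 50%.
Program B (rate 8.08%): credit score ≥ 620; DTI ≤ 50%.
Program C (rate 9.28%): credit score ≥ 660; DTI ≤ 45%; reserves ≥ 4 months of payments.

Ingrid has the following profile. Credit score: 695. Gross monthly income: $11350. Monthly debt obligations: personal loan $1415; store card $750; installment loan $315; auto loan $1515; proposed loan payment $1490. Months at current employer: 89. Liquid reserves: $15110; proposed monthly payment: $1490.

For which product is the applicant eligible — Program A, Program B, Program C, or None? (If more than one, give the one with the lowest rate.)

Total debts = (1,415 + 750 + 315 + 1,515 + 1,490) = 5,485; DTI = 5,485/11,350 = 48.3%.
Reserves = 15,110/1,490 = 10.1 months.
Program A: score 695 ≥ 580; DTI 48.3% ≤ 50% → qualifies.
Program B: score 695 ≥ 620; DTI 48.3% ≤ 50% → qualifies.
Program C: score 695 ≥ 660; DTI 48.3% > 45%; reserves 10.1 ≥ 4 mo → does not qualify.
Qualifying: Program A, Program B. Lowest rate is 4.35% → Program A.

Program A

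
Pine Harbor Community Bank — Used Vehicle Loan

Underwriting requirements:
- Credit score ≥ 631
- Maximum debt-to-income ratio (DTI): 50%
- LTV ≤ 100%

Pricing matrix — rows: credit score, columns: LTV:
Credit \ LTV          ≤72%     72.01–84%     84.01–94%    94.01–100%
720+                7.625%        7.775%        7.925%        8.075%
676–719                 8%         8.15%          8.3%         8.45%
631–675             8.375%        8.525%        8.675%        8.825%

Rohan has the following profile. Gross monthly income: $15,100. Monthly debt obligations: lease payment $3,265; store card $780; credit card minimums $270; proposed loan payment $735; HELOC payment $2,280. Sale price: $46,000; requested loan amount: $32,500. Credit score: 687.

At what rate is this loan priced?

Credit score 687 ≥ 631; Total monthly debts = (3,265 + 780 + 270 + 735 + 2,280) = 7,330. DTI: 7,330 ÷ 15,100 = 48.5%, within the 50% cap
LTV = 32,500/46,000 = 70.7% ≤ 100%
Row: 687 falls in 676–719. Column: 70.7% falls in ≤72%. Rate = 8%.

8%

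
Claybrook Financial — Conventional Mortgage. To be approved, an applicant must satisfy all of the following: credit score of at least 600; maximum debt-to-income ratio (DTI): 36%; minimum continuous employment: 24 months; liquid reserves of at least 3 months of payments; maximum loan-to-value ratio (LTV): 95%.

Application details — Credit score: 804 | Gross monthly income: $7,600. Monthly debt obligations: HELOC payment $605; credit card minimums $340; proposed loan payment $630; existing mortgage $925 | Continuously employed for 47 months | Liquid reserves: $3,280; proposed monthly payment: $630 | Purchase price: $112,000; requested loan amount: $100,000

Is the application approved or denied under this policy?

Approved

Credit score 804 ≥ 600 (meets)
Total monthly debts = (605 + 340 + 630 + 925) = 2,500. Debt-to-income = 2,500/7,600 = 32.9% — meets 36% limit
Employment 47 ≥ 24 months
Reserves: 3,280 ÷ 630 = 5.2 months (meets 3-month minimum)
LTV: 100,000 ÷ 112,000 = 89.3%, within 95% cap
All criteria satisfied.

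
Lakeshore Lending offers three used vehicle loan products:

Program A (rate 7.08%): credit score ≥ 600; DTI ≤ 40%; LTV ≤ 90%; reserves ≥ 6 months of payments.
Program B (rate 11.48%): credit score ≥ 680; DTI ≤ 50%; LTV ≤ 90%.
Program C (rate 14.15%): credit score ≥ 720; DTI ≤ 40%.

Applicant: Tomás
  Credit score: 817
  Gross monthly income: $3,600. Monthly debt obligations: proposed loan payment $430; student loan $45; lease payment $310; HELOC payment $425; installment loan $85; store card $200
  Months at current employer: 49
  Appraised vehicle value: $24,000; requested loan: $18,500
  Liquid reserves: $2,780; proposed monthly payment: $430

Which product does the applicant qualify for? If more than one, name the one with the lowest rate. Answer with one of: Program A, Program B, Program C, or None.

Program B

Total debts = (430 + 45 + 310 + 425 + 85 + 200) = 1,495; DTI = 1,495/3,600 = 41.5%.
LTV = 18,500/24,000 = 77.1%.
Reserves = 2,780/430 = 6.5 months.
Program A: score 817 ≥ 600; DTI 41.5% > 40%; LTV 77.1% ≤ 90%; reserves 6.5 ≥ 6 mo → does not qualify.
Program B: score 817 ≥ 680; DTI 41.5% ≤ 50%; LTV 77.1% ≤ 90% → qualifies.
Program C: score 817 ≥ 720; DTI 41.5% > 40% → does not qualify.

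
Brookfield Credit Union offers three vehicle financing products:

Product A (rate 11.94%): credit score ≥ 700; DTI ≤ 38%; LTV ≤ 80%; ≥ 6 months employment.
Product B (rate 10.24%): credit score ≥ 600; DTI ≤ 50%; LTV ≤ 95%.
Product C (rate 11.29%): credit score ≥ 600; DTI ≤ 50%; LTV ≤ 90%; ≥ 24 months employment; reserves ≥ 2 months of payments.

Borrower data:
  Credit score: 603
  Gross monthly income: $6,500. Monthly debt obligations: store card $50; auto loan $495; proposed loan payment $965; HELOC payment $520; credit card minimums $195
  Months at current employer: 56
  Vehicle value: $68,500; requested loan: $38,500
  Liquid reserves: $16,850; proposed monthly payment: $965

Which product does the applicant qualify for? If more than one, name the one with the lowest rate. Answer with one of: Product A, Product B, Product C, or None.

Total debts = (50 + 495 + 965 + 520 + 195) = 2,225; DTI = 2,225/6,500 = 34.2%.
LTV = 38,500/68,500 = 56.2%.
Reserves = 16,850/965 = 17.5 months.
Product A: score 603 < 700; DTI 34.2% ≤ 38%; LTV 56.2% ≤ 80%; employment 56 ≥ 6 mo → does not qualify.
Product B: score 603 ≥ 600; DTI 34.2% ≤ 50%; LTV 56.2% ≤ 95% → qualifies.
Product C: score 603 ≥ 600; DTI 34.2% ≤ 50%; LTV 56.2% ≤ 90%; employment 56 ≥ 24 mo; reserves 17.5 ≥ 2 mo → qualifies.
Qualifying: Product B, Product C. Lowest rate is 10.24% → Product B.

Product B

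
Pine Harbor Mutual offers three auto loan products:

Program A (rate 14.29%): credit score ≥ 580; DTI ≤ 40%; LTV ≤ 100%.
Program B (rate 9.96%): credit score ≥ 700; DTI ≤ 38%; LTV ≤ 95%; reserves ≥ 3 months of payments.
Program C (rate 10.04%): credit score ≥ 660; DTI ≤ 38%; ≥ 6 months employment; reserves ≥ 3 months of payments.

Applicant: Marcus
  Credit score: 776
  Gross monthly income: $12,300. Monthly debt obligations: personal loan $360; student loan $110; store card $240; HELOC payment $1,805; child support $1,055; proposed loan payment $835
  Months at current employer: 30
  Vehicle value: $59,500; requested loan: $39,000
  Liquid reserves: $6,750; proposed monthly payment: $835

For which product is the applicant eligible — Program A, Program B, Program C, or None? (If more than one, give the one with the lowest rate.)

Total debts = (360 + 110 + 240 + 1,805 + 1,055 + 835) = 4,405; DTI = 4,405/12,300 = 35.8%.
LTV = 39,000/59,500 = 65.5%.
Reserves = 6,750/835 = 8.1 months.
Program A: score 776 ≥ 580; DTI 35.8% ≤ 40%; LTV 65.5% ≤ 100% → qualifies.
Program B: score 776 ≥ 700; DTI 35.8% ≤ 38%; LTV 65.5% ≤ 95%; reserves 8.1 ≥ 3 mo → qualifies.
Program C: score 776 ≥ 660; DTI 35.8% ≤ 38%; employment 30 ≥ 6 mo; reserves 8.1 ≥ 3 mo → qualifies.
Qualifying: Program A, Program B, Program C. Lowest rate is 9.96% → Program B.

Program B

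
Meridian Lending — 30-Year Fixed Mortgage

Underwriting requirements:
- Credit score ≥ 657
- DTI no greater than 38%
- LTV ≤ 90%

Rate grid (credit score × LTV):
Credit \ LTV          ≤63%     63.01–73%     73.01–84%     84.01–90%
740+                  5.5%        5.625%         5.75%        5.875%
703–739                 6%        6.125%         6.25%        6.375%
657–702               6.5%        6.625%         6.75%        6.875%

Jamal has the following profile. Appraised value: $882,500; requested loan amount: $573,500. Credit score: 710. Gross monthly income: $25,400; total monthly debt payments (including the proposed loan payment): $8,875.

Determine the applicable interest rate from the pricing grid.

Credit score 710 ≥ 657; Debt-to-income = 8,875/25,400 = 34.9% — meets 38% limit
Loan-to-value = 573,500/882,500 = 65% — pass (90% max)
Credit 710 → row 703–739; LTV 65% → column 63.01–73%. Grid cell → 6.125%.

6.125%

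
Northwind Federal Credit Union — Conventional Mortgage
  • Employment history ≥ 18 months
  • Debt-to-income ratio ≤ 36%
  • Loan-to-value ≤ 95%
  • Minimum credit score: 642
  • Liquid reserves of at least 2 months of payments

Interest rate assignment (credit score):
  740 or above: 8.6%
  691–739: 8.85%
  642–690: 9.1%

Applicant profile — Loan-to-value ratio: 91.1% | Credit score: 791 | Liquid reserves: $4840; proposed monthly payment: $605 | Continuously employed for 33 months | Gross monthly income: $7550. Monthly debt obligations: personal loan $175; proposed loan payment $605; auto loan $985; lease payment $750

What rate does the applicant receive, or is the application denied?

Approved at 8.6%

Credit score 791 ≥ 642 (meets minimum)
LTV 91.1% — within 95%
Employment 33 ≥ 18 months
Total monthly debts = (175 + 605 + 985 + 750) = 2,515. Debt-to-income = 2,515/7,550 = 33.3% — meets 36% limit
Reserves = 4,840/605 = 8.0 months ≥ 2
All requirements met. Score 791 falls in the 740 or above tier → 8.6%.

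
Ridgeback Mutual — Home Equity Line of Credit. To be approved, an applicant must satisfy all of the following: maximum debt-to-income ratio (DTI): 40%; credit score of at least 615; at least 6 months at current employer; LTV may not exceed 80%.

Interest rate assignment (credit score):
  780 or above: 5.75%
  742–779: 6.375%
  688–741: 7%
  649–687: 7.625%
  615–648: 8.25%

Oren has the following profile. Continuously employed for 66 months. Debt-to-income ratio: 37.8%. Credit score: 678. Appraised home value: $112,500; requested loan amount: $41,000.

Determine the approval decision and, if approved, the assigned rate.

Credit score 678 ≥ 615 (meets minimum)
Loan-to-value = 41,000/112,500 = 36.4% — pass (80% max)
DTI 37.8% is within the 40% limit
Employment 66 ≥ 6 months
All requirements met. Score 678 falls in the 649–687 tier → 7.625%.

Approved at 7.625%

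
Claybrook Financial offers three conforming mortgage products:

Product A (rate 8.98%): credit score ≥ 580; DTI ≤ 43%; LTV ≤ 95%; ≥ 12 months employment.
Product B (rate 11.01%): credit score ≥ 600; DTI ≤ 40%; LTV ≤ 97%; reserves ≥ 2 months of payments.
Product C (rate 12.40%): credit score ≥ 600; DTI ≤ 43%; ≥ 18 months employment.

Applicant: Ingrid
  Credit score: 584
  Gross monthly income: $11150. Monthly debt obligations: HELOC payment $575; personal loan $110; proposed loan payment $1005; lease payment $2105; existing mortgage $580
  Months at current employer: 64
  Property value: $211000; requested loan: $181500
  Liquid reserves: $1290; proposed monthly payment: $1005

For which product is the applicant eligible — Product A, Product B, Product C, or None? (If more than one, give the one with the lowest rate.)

Total debts = (575 + 110 + 1,005 + 2,105 + 580) = 4,375; DTI = 4,375/11,150 = 39.2%.
LTV = 181,500/211,000 = 86%.
Reserves = 1,290/1,005 = 1.3 months.
Product A: score 584 ≥ 580; DTI 39.2% ≤ 43%; LTV 86% ≤ 95%; employment 64 ≥ 12 mo → qualifies.
Product B: score 584 < 600; DTI 39.2% ≤ 40%; LTV 86% ≤ 97%; reserves 1.3 < 2 mo → does not qualify.
Product C: score 584 < 600; DTI 39.2% ≤ 43%; employment 64 ≥ 18 mo → does not qualify.

Product A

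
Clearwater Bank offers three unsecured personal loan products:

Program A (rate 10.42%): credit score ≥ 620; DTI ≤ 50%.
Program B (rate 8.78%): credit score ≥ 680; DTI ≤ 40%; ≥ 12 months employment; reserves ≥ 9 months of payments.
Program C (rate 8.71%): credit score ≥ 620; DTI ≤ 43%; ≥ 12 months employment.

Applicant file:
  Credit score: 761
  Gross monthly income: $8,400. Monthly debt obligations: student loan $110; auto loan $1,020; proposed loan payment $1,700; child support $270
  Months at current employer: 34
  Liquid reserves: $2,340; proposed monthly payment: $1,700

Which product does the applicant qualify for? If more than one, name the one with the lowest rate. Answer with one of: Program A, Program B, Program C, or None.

Program C

Total debts = (110 + 1,020 + 1,700 + 270) = 3,100; DTI = 3,100/8,400 = 36.9%.
Reserves = 2,340/1,700 = 1.4 months.
Program A: score 761 ≥ 620; DTI 36.9% ≤ 50% → qualifies.
Program B: score 761 ≥ 680; DTI 36.9% ≤ 40%; employment 34 ≥ 12 mo; reserves 1.4 < 9 mo → does not qualify.
Program C: score 761 ≥ 620; DTI 36.9% ≤ 43%; employment 34 ≥ 12 mo → qualifies.
Qualifying: Program A, Program C. Lowest rate is 8.71% → Program C.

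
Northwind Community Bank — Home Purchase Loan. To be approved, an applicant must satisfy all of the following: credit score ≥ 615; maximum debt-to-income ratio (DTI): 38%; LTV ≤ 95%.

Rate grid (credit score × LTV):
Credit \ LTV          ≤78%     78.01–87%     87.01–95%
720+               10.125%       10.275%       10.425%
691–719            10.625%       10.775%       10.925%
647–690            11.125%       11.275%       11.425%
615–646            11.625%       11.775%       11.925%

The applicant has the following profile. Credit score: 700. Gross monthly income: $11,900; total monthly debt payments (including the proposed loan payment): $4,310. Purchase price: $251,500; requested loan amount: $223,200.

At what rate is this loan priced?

10.925%

Credit score 700 ≥ 615; Debt-to-income = 4,310/11,900 = 36.2% — meets 38% limit
LTV: 223,200 ÷ 251,500 = 88.7%, within 95% cap
Row: 700 falls in 691–719. Column: 88.7% falls in 87.01–95%. Rate = 10.925%.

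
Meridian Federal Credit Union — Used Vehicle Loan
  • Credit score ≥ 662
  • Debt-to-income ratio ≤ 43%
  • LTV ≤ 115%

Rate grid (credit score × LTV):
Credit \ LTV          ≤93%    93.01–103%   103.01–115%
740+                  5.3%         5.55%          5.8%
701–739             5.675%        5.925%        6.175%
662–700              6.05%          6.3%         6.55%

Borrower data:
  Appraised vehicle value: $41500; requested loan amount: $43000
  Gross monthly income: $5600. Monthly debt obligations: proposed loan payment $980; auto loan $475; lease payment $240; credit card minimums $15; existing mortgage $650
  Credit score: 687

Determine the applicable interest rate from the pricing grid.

6.55%

Credit score 687 ≥ 662; Total monthly debts = (980 + 475 + 240 + 15 + 650) = 2,360. DTI = 2,360/5,600 = 42.1% ≤ 43%
LTV = 43,000/41,500 = 103.6% ≤ 115%
Score 687 is in the 662–700 band; LTV 103.6% is in the 103.01–115% band → 6.55%.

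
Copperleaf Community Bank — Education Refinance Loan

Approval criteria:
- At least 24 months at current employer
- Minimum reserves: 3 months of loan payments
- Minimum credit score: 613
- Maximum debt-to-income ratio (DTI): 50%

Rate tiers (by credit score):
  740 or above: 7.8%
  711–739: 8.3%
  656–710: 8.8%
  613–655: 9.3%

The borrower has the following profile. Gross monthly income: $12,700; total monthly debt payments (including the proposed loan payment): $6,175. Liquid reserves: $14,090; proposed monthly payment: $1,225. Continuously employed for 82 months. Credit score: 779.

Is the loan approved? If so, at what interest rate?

Approved at 7.8%

Credit score 779 ≥ 613 (meets minimum)
Reserves = 14,090/1,225 = 11.5 months ≥ 3
Employment 82 ≥ 24 months
Debt-to-income = 6,175/12,700 = 48.6% — meets 50% limit
All requirements met. Score 779 falls in the 740 or above tier → 7.8%.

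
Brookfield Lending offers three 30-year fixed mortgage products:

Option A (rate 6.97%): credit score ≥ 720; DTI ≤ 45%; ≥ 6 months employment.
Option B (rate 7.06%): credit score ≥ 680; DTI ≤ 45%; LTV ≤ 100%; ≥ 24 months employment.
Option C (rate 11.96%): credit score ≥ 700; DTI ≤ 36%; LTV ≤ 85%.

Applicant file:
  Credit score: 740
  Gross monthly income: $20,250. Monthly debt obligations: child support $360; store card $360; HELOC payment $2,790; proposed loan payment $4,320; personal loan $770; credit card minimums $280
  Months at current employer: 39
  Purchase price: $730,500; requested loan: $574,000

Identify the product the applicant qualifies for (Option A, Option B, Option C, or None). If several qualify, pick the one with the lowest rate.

Total debts = (360 + 360 + 2,790 + 4,320 + 770 + 280) = 8,880; DTI = 8,880/20,250 = 43.9%.
LTV = 574,000/730,500 = 78.6%.
Option A: score 740 ≥ 720; DTI 43.9% ≤ 45%; employment 39 ≥ 6 mo → qualifies.
Option B: score 740 ≥ 680; DTI 43.9% ≤ 45%; LTV 78.6% ≤ 100%; employment 39 ≥ 24 mo → qualifies.
Option C: score 740 ≥ 700; DTI 43.9% > 36%; LTV 78.6% ≤ 85% → does not qualify.
Qualifying: Option A, Option B. Lowest rate is 6.97% → Option A.

Option A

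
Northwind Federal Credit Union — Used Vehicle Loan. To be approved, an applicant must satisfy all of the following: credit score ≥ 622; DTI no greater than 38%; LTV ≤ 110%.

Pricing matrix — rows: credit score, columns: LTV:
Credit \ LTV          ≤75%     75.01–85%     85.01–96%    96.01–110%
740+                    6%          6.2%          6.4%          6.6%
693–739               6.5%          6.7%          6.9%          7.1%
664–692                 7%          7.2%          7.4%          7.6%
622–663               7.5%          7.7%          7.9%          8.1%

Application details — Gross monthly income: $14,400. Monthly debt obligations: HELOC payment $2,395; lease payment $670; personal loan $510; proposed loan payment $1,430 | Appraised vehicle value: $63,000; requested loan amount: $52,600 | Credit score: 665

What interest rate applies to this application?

7.2%

Credit score 665 ≥ 622; Total monthly debts = (2,395 + 670 + 510 + 1,430) = 5,005. DTI: 5,005 ÷ 14,400 = 34.8%, within the 38% cap
Loan-to-value = 52,600/63,000 = 83.5% — pass (110% max)
Row: 665 falls in 664–692. Column: 83.5% falls in 75.01–85%. Rate = 7.2%.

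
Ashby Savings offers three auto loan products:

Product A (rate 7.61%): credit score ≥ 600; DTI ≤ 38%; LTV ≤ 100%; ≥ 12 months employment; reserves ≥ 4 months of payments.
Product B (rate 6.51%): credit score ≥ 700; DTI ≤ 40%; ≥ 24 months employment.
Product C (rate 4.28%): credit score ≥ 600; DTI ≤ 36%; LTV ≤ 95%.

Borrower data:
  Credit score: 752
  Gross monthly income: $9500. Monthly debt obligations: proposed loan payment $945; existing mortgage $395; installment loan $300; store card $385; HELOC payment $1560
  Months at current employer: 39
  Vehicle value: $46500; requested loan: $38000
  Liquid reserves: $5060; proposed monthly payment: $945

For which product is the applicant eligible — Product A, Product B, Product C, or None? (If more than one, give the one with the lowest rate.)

Product B

Total debts = (945 + 395 + 300 + 385 + 1,560) = 3,585; DTI = 3,585/9,500 = 37.7%.
LTV = 38,000/46,500 = 81.7%.
Reserves = 5,060/945 = 5.4 months.
Product A: score 752 ≥ 600; DTI 37.7% ≤ 38%; LTV 81.7% ≤ 100%; employment 39 ≥ 12 mo; reserves 5.4 ≥ 4 mo → qualifies.
Product B: score 752 ≥ 700; DTI 37.7% ≤ 40%; employment 39 ≥ 24 mo → qualifies.
Product C: score 752 ≥ 600; DTI 37.7% > 36%; LTV 81.7% ≤ 95% → does not qualify.
Qualifying: Product A, Product B. Lowest rate is 6.51% → Product B.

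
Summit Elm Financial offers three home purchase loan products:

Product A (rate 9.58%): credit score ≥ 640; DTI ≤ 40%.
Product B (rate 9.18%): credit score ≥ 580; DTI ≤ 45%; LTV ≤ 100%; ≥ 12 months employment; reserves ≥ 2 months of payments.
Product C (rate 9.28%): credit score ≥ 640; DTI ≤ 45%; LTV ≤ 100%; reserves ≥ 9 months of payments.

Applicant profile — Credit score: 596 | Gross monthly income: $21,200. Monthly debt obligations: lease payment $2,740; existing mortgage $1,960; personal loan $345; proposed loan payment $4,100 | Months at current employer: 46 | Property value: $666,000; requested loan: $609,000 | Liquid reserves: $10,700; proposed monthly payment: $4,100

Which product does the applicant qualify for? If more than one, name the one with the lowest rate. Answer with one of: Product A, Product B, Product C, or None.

Product B

Total debts = (2,740 + 1,960 + 345 + 4,100) = 9,145; DTI = 9,145/21,200 = 43.1%.
LTV = 609,000/666,000 = 91.4%.
Reserves = 10,700/4,100 = 2.6 months.
Product A: score 596 < 640; DTI 43.1% > 40% → does not qualify.
Product B: score 596 ≥ 580; DTI 43.1% ≤ 45%; LTV 91.4% ≤ 100%; employment 46 ≥ 12 mo; reserves 2.6 ≥ 2 mo → qualifies.
Product C: score 596 < 640; DTI 43.1% ≤ 45%; LTV 91.4% ≤ 100%; reserves 2.6 < 9 mo → does not qualify.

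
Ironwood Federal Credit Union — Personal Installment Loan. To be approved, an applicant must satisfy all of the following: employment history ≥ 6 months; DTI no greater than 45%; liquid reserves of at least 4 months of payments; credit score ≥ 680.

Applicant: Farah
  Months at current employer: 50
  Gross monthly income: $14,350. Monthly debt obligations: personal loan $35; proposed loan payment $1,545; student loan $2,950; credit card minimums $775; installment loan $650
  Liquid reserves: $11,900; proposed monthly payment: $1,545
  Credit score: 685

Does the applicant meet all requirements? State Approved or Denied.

Approved

Employment 50 ≥ 6 months
Total monthly debts = (35 + 1,545 + 2,950 + 775 + 650) = 5,955. DTI: 5,955 ÷ 14,350 = 41.5%, within the 45% cap
Reserves: 11,900 ÷ 1,545 = 7.7 months (meets 4-month minimum)
Credit score 685 ≥ 680 (meets)
All criteria satisfied.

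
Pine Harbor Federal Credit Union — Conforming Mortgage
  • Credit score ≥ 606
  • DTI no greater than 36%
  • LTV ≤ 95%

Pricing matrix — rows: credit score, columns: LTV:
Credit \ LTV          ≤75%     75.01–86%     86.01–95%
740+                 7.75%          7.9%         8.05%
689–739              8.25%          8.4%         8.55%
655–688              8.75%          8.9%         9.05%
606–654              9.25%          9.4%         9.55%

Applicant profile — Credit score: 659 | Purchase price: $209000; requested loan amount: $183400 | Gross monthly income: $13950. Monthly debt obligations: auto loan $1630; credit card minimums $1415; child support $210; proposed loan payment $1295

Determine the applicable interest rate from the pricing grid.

9.05%

Credit score 659 ≥ 606; Total monthly debts = (1,630 + 1,415 + 210 + 1,295) = 4,550. Debt-to-income = 4,550/13,950 = 32.6% — meets 36% limit
LTV: 183,400 ÷ 209,000 = 87.8%, within 95% cap
Score 659 is in the 655–688 band; LTV 87.8% is in the 86.01–95% band → 9.05%.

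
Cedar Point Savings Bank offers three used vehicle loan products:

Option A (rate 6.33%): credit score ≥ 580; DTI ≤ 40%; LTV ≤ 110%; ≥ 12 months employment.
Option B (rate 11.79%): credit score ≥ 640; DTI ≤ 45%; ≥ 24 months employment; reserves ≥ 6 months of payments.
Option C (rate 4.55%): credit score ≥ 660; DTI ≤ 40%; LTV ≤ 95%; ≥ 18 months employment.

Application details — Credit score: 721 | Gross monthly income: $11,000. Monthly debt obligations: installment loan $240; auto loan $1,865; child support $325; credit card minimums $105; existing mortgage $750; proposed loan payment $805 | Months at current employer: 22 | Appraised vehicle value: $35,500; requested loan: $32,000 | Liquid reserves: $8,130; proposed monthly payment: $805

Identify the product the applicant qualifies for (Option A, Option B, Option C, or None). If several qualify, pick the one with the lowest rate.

Option C

Total debts = (240 + 1,865 + 325 + 105 + 750 + 805) = 4,090; DTI = 4,090/11,000 = 37.2%.
LTV = 32,000/35,500 = 90.1%.
Reserves = 8,130/805 = 10.1 months.
Option A: score 721 ≥ 580; DTI 37.2% ≤ 40%; LTV 90.1% ≤ 110%; employment 22 ≥ 12 mo → qualifies.
Option B: score 721 ≥ 640; DTI 37.2% ≤ 45%; employment 22 < 24 mo; reserves 10.1 ≥ 6 mo → does not qualify.
Option C: score 721 ≥ 660; DTI 37.2% ≤ 40%; LTV 90.1% ≤ 95%; employment 22 ≥ 18 mo → qualifies.
Qualifying: Option A, Option C. Lowest rate is 4.55% → Option C.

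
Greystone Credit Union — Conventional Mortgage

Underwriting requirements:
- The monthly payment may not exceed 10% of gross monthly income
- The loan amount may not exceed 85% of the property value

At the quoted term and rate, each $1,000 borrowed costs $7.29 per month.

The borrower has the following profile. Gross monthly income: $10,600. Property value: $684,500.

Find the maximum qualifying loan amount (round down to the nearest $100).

Payment cap: 10% × $10,600 = $1,060/month.
At $7.29 per $1,000, that supports 1,060/7.29 × 1,000 ≈ $145,404 → $145,400.
LTV cap: 85% × $684,500 = $581,825 → $581,800.
Binding constraint: payment-to-income.

$145,400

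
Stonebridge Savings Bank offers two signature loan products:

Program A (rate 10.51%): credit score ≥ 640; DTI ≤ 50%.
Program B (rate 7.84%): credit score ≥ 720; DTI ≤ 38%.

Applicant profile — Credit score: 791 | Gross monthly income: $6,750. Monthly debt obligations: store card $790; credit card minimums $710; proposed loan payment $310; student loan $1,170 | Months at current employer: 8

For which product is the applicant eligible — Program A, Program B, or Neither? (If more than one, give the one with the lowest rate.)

Program A

Total debts = (790 + 710 + 310 + 1,170) = 2,980; DTI = 2,980/6,750 = 44.1%.
Program A: score 791 ≥ 640; DTI 44.1% ≤ 50% → qualifies.
Program B: score 791 ≥ 720; DTI 44.1% > 38% → does not qualify.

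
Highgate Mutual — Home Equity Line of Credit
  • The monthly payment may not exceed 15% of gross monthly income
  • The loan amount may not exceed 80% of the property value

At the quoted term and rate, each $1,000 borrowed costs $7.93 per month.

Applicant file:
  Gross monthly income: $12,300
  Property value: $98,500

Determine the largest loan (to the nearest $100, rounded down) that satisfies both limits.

$78,800

Payment cap: 15% × $12,300 = $1,845/month.
At $7.93 per $1,000, that supports 1,845/7.93 × 1,000 ≈ $232,660 → $232,600.
LTV cap: 80% × $98,500 = $78,800 → $78,800.
Binding constraint: loan-to-value.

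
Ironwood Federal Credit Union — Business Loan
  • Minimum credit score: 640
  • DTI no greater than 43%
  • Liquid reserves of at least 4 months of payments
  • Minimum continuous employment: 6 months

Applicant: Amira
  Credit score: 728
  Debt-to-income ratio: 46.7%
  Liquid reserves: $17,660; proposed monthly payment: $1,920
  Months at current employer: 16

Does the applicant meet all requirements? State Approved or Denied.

Denied

Credit score 728 ≥ 640 (meets)
DTI 46.7% > 43%
Reserves: 17,660 ÷ 1,920 = 9.2 months (meets 4-month minimum)
Employment 16 ≥ 6 months
Fails on DTI.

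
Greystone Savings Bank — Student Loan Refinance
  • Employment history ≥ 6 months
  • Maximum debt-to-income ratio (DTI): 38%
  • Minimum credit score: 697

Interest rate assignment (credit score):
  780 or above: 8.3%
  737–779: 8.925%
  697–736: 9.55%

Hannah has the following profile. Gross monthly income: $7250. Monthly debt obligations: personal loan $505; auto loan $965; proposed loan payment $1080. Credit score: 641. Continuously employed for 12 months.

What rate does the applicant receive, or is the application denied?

Credit score 641 < 697 (below minimum)
Employment 12 ≥ 6 months
Total monthly debts = (505 + 965 + 1,080) = 2,550. DTI = 2,550/7,250 = 35.2% ≤ 38%
Not all requirements met → denied.

Denied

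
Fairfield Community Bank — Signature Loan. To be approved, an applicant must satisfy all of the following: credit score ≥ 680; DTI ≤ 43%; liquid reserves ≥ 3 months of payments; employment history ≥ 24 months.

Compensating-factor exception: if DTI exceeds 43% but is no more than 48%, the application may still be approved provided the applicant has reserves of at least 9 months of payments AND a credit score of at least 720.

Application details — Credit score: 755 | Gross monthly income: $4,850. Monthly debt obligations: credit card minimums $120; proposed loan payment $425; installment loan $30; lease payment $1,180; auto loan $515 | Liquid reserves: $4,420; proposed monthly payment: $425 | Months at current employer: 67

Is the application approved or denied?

Credit score 755 ≥ 680 (meets base)
Total debts = (120 + 425 + 30 + 1,180 + 515) = 2,270. DTI = 2,270/4,850 = 46.8% > 43% — standard DTI limit exceeded.
Liquid reserves cover 4,420/425 = 10.4 months — ≥ 3 required
Employment 67 ≥ 24 months
46.8% falls in the override range (43%–48%), so the compensating-factor test applies.
Override check — reserves: 10.4 mo (ok); score: 755 (ok).
Both compensating conditions met → exception applies.

Approved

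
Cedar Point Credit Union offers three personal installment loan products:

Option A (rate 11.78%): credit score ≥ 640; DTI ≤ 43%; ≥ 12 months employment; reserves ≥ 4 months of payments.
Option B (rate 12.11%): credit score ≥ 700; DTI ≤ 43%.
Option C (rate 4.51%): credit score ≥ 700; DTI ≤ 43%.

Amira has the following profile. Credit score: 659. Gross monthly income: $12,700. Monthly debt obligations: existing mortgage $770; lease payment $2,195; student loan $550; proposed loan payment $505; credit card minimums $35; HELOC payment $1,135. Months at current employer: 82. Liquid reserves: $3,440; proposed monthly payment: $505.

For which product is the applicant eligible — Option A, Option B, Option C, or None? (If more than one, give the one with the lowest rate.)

Option A

Total debts = (770 + 2,195 + 550 + 505 + 35 + 1,135) = 5,190; DTI = 5,190/12,700 = 40.9%.
Reserves = 3,440/505 = 6.8 months.
Option A: score 659 ≥ 640; DTI 40.9% ≤ 43%; employment 82 ≥ 12 mo; reserves 6.8 ≥ 4 mo → qualifies.
Option B: score 659 < 700; DTI 40.9% ≤ 43% → does not qualify.
Option C: score 659 < 700; DTI 40.9% ≤ 43% → does not qualify.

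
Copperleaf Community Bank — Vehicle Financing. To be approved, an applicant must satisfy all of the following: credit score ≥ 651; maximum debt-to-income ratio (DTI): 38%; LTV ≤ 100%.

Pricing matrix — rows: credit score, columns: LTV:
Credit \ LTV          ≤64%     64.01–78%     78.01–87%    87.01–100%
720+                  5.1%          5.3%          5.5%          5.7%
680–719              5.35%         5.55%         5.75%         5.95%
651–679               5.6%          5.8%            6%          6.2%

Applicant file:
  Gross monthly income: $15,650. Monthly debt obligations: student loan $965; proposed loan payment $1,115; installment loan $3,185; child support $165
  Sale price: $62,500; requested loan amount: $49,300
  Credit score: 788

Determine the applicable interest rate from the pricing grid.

Credit score 788 ≥ 651; Total monthly debts = (965 + 1,115 + 3,185 + 165) = 5,430. DTI = 5,430/15,650 = 34.7% ≤ 38%
LTV = 49,300/62,500 = 78.9% ≤ 100%
Row: 788 falls in 720+. Column: 78.9% falls in 78.01–87%. Rate = 5.5%.

5.5%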